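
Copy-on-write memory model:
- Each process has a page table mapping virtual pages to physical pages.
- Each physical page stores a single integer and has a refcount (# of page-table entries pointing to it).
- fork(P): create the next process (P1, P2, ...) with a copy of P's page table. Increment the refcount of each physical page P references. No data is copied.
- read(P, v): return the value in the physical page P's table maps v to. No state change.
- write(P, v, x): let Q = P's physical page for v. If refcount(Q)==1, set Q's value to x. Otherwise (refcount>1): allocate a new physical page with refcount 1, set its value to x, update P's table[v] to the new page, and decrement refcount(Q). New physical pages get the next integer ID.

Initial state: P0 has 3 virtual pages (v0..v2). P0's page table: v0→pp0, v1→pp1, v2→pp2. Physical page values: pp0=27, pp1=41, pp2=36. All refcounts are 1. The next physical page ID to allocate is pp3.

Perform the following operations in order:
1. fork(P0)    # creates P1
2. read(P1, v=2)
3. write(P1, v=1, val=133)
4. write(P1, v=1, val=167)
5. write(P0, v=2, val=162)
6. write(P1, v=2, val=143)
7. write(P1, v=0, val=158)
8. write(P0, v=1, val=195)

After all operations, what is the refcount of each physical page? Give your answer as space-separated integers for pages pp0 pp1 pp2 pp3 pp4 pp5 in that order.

Op 1: fork(P0) -> P1. 3 ppages; refcounts: pp0:2 pp1:2 pp2:2
Op 2: read(P1, v2) -> 36. No state change.
Op 3: write(P1, v1, 133). refcount(pp1)=2>1 -> COPY to pp3. 4 ppages; refcounts: pp0:2 pp1:1 pp2:2 pp3:1
Op 4: write(P1, v1, 167). refcount(pp3)=1 -> write in place. 4 ppages; refcounts: pp0:2 pp1:1 pp2:2 pp3:1
Op 5: write(P0, v2, 162). refcount(pp2)=2>1 -> COPY to pp4. 5 ppages; refcounts: pp0:2 pp1:1 pp2:1 pp3:1 pp4:1
Op 6: write(P1, v2, 143). refcount(pp2)=1 -> write in place. 5 ppages; refcounts: pp0:2 pp1:1 pp2:1 pp3:1 pp4:1
Op 7: write(P1, v0, 158). refcount(pp0)=2>1 -> COPY to pp5. 6 ppages; refcounts: pp0:1 pp1:1 pp2:1 pp3:1 pp4:1 pp5:1
Op 8: write(P0, v1, 195). refcount(pp1)=1 -> write in place. 6 ppages; refcounts: pp0:1 pp1:1 pp2:1 pp3:1 pp4:1 pp5:1

Answer: 1 1 1 1 1 1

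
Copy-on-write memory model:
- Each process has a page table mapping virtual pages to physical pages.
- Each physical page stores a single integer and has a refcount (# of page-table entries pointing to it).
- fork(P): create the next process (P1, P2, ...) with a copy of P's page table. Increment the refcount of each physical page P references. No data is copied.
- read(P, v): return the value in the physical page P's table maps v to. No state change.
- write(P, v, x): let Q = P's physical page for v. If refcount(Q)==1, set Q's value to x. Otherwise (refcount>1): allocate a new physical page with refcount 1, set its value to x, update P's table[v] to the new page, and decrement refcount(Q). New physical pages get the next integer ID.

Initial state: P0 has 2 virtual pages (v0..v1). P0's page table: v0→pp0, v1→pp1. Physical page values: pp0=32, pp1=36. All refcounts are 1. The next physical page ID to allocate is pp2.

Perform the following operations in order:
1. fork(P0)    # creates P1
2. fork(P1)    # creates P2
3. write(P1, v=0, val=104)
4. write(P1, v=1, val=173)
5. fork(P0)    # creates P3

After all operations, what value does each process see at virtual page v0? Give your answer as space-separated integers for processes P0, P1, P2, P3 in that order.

Answer: 32 104 32 32

Derivation:
Op 1: fork(P0) -> P1. 2 ppages; refcounts: pp0:2 pp1:2
Op 2: fork(P1) -> P2. 2 ppages; refcounts: pp0:3 pp1:3
Op 3: write(P1, v0, 104). refcount(pp0)=3>1 -> COPY to pp2. 3 ppages; refcounts: pp0:2 pp1:3 pp2:1
Op 4: write(P1, v1, 173). refcount(pp1)=3>1 -> COPY to pp3. 4 ppages; refcounts: pp0:2 pp1:2 pp2:1 pp3:1
Op 5: fork(P0) -> P3. 4 ppages; refcounts: pp0:3 pp1:3 pp2:1 pp3:1
P0: v0 -> pp0 = 32
P1: v0 -> pp2 = 104
P2: v0 -> pp0 = 32
P3: v0 -> pp0 = 32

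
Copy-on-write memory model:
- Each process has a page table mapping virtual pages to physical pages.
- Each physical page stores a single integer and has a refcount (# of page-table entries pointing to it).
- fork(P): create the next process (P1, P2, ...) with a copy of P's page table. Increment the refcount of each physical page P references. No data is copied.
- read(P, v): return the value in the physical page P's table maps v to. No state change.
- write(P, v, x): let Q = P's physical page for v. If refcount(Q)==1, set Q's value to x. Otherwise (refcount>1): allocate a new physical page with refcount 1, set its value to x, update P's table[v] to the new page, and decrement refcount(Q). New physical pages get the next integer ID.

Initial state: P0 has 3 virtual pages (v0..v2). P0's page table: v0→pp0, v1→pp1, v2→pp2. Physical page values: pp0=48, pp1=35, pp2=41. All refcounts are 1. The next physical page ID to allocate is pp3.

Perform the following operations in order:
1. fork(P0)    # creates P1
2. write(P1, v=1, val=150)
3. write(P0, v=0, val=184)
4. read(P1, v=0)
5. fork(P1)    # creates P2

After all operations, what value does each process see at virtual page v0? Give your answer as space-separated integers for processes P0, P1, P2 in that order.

Op 1: fork(P0) -> P1. 3 ppages; refcounts: pp0:2 pp1:2 pp2:2
Op 2: write(P1, v1, 150). refcount(pp1)=2>1 -> COPY to pp3. 4 ppages; refcounts: pp0:2 pp1:1 pp2:2 pp3:1
Op 3: write(P0, v0, 184). refcount(pp0)=2>1 -> COPY to pp4. 5 ppages; refcounts: pp0:1 pp1:1 pp2:2 pp3:1 pp4:1
Op 4: read(P1, v0) -> 48. No state change.
Op 5: fork(P1) -> P2. 5 ppages; refcounts: pp0:2 pp1:1 pp2:3 pp3:2 pp4:1
P0: v0 -> pp4 = 184
P1: v0 -> pp0 = 48
P2: v0 -> pp0 = 48

Answer: 184 48 48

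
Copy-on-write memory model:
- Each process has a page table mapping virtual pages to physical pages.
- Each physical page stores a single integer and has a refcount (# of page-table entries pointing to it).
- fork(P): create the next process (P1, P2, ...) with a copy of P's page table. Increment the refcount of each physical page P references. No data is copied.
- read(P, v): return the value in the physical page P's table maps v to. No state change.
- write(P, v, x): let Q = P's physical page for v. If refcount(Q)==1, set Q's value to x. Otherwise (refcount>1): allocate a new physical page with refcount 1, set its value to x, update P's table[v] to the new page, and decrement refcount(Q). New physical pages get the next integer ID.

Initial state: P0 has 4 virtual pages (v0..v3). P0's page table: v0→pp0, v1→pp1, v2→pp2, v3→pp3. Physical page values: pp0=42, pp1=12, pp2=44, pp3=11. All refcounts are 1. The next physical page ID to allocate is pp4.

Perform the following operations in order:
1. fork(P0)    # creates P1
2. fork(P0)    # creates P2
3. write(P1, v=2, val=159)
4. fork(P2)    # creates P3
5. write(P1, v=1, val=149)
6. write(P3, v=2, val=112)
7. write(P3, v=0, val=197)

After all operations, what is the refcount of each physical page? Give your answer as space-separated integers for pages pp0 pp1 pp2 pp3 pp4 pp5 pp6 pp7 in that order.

Answer: 3 3 2 4 1 1 1 1

Derivation:
Op 1: fork(P0) -> P1. 4 ppages; refcounts: pp0:2 pp1:2 pp2:2 pp3:2
Op 2: fork(P0) -> P2. 4 ppages; refcounts: pp0:3 pp1:3 pp2:3 pp3:3
Op 3: write(P1, v2, 159). refcount(pp2)=3>1 -> COPY to pp4. 5 ppages; refcounts: pp0:3 pp1:3 pp2:2 pp3:3 pp4:1
Op 4: fork(P2) -> P3. 5 ppages; refcounts: pp0:4 pp1:4 pp2:3 pp3:4 pp4:1
Op 5: write(P1, v1, 149). refcount(pp1)=4>1 -> COPY to pp5. 6 ppages; refcounts: pp0:4 pp1:3 pp2:3 pp3:4 pp4:1 pp5:1
Op 6: write(P3, v2, 112). refcount(pp2)=3>1 -> COPY to pp6. 7 ppages; refcounts: pp0:4 pp1:3 pp2:2 pp3:4 pp4:1 pp5:1 pp6:1
Op 7: write(P3, v0, 197). refcount(pp0)=4>1 -> COPY to pp7. 8 ppages; refcounts: pp0:3 pp1:3 pp2:2 pp3:4 pp4:1 pp5:1 pp6:1 pp7:1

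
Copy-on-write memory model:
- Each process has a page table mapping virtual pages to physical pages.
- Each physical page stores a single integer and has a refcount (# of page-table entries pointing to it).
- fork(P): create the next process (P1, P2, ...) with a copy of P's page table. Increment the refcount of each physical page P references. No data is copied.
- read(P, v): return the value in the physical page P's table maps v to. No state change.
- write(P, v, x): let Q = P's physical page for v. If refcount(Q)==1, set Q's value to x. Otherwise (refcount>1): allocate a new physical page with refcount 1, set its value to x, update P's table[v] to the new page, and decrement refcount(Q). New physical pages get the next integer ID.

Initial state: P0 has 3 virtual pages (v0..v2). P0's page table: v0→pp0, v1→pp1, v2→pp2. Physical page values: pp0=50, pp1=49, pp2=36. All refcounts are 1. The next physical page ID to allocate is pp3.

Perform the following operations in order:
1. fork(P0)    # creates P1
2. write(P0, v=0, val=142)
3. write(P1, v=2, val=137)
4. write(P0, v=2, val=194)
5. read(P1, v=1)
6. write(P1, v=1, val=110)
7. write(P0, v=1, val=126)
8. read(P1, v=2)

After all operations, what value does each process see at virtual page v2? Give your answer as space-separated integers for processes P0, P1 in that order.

Op 1: fork(P0) -> P1. 3 ppages; refcounts: pp0:2 pp1:2 pp2:2
Op 2: write(P0, v0, 142). refcount(pp0)=2>1 -> COPY to pp3. 4 ppages; refcounts: pp0:1 pp1:2 pp2:2 pp3:1
Op 3: write(P1, v2, 137). refcount(pp2)=2>1 -> COPY to pp4. 5 ppages; refcounts: pp0:1 pp1:2 pp2:1 pp3:1 pp4:1
Op 4: write(P0, v2, 194). refcount(pp2)=1 -> write in place. 5 ppages; refcounts: pp0:1 pp1:2 pp2:1 pp3:1 pp4:1
Op 5: read(P1, v1) -> 49. No state change.
Op 6: write(P1, v1, 110). refcount(pp1)=2>1 -> COPY to pp5. 6 ppages; refcounts: pp0:1 pp1:1 pp2:1 pp3:1 pp4:1 pp5:1
Op 7: write(P0, v1, 126). refcount(pp1)=1 -> write in place. 6 ppages; refcounts: pp0:1 pp1:1 pp2:1 pp3:1 pp4:1 pp5:1
Op 8: read(P1, v2) -> 137. No state change.
P0: v2 -> pp2 = 194
P1: v2 -> pp4 = 137

Answer: 194 137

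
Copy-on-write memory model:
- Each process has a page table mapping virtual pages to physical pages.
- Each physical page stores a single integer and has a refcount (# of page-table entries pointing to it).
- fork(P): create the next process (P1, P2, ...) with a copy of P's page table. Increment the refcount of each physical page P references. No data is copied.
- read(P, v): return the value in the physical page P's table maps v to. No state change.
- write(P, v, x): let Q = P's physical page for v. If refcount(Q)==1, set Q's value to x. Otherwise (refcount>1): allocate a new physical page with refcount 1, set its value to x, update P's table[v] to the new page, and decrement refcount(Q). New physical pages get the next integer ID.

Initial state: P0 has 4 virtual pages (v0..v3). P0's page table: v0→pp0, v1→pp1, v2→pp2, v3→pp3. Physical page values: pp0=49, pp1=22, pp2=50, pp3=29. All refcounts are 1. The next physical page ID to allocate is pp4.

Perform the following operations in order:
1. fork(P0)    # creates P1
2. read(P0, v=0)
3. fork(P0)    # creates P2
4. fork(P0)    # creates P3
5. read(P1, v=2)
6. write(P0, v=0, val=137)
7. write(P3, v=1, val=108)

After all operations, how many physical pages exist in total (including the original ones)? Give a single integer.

Op 1: fork(P0) -> P1. 4 ppages; refcounts: pp0:2 pp1:2 pp2:2 pp3:2
Op 2: read(P0, v0) -> 49. No state change.
Op 3: fork(P0) -> P2. 4 ppages; refcounts: pp0:3 pp1:3 pp2:3 pp3:3
Op 4: fork(P0) -> P3. 4 ppages; refcounts: pp0:4 pp1:4 pp2:4 pp3:4
Op 5: read(P1, v2) -> 50. No state change.
Op 6: write(P0, v0, 137). refcount(pp0)=4>1 -> COPY to pp4. 5 ppages; refcounts: pp0:3 pp1:4 pp2:4 pp3:4 pp4:1
Op 7: write(P3, v1, 108). refcount(pp1)=4>1 -> COPY to pp5. 6 ppages; refcounts: pp0:3 pp1:3 pp2:4 pp3:4 pp4:1 pp5:1

Answer: 6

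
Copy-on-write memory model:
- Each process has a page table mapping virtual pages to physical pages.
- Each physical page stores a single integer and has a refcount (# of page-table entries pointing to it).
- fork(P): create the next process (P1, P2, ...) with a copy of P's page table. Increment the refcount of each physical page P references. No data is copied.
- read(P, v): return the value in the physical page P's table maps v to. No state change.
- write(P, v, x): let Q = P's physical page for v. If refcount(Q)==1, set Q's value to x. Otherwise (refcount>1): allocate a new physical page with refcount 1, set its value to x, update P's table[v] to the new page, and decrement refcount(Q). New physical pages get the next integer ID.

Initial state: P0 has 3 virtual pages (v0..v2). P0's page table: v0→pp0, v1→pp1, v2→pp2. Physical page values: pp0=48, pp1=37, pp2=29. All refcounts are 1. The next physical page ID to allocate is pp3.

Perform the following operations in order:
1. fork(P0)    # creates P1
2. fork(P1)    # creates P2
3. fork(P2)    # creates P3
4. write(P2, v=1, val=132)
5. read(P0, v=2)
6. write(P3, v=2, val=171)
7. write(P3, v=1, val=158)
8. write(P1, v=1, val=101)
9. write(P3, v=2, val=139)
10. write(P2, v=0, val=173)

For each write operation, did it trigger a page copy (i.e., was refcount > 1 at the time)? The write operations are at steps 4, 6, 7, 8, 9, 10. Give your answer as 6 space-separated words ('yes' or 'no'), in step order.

Op 1: fork(P0) -> P1. 3 ppages; refcounts: pp0:2 pp1:2 pp2:2
Op 2: fork(P1) -> P2. 3 ppages; refcounts: pp0:3 pp1:3 pp2:3
Op 3: fork(P2) -> P3. 3 ppages; refcounts: pp0:4 pp1:4 pp2:4
Op 4: write(P2, v1, 132). refcount(pp1)=4>1 -> COPY to pp3. 4 ppages; refcounts: pp0:4 pp1:3 pp2:4 pp3:1
Op 5: read(P0, v2) -> 29. No state change.
Op 6: write(P3, v2, 171). refcount(pp2)=4>1 -> COPY to pp4. 5 ppages; refcounts: pp0:4 pp1:3 pp2:3 pp3:1 pp4:1
Op 7: write(P3, v1, 158). refcount(pp1)=3>1 -> COPY to pp5. 6 ppages; refcounts: pp0:4 pp1:2 pp2:3 pp3:1 pp4:1 pp5:1
Op 8: write(P1, v1, 101). refcount(pp1)=2>1 -> COPY to pp6. 7 ppages; refcounts: pp0:4 pp1:1 pp2:3 pp3:1 pp4:1 pp5:1 pp6:1
Op 9: write(P3, v2, 139). refcount(pp4)=1 -> write in place. 7 ppages; refcounts: pp0:4 pp1:1 pp2:3 pp3:1 pp4:1 pp5:1 pp6:1
Op 10: write(P2, v0, 173). refcount(pp0)=4>1 -> COPY to pp7. 8 ppages; refcounts: pp0:3 pp1:1 pp2:3 pp3:1 pp4:1 pp5:1 pp6:1 pp7:1

yes yes yes yes no yes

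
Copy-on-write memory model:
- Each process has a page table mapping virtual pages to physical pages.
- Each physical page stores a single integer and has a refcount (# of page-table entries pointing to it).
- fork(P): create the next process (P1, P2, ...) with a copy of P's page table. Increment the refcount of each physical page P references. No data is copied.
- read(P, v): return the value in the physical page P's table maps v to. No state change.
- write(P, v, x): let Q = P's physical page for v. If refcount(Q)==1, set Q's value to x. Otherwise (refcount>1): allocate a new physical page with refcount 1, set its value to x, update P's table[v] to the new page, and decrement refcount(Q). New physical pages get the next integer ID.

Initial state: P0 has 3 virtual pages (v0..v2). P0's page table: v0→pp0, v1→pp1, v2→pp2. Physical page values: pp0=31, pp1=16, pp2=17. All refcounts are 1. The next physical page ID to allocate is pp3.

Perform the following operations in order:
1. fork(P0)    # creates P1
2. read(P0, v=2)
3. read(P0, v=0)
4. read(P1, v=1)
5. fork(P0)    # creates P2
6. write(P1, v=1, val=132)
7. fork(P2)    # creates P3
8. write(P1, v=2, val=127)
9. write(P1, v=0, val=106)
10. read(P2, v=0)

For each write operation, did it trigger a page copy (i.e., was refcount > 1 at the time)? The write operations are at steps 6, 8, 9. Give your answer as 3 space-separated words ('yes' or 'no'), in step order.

Op 1: fork(P0) -> P1. 3 ppages; refcounts: pp0:2 pp1:2 pp2:2
Op 2: read(P0, v2) -> 17. No state change.
Op 3: read(P0, v0) -> 31. No state change.
Op 4: read(P1, v1) -> 16. No state change.
Op 5: fork(P0) -> P2. 3 ppages; refcounts: pp0:3 pp1:3 pp2:3
Op 6: write(P1, v1, 132). refcount(pp1)=3>1 -> COPY to pp3. 4 ppages; refcounts: pp0:3 pp1:2 pp2:3 pp3:1
Op 7: fork(P2) -> P3. 4 ppages; refcounts: pp0:4 pp1:3 pp2:4 pp3:1
Op 8: write(P1, v2, 127). refcount(pp2)=4>1 -> COPY to pp4. 5 ppages; refcounts: pp0:4 pp1:3 pp2:3 pp3:1 pp4:1
Op 9: write(P1, v0, 106). refcount(pp0)=4>1 -> COPY to pp5. 6 ppages; refcounts: pp0:3 pp1:3 pp2:3 pp3:1 pp4:1 pp5:1
Op 10: read(P2, v0) -> 31. No state change.

yes yes yes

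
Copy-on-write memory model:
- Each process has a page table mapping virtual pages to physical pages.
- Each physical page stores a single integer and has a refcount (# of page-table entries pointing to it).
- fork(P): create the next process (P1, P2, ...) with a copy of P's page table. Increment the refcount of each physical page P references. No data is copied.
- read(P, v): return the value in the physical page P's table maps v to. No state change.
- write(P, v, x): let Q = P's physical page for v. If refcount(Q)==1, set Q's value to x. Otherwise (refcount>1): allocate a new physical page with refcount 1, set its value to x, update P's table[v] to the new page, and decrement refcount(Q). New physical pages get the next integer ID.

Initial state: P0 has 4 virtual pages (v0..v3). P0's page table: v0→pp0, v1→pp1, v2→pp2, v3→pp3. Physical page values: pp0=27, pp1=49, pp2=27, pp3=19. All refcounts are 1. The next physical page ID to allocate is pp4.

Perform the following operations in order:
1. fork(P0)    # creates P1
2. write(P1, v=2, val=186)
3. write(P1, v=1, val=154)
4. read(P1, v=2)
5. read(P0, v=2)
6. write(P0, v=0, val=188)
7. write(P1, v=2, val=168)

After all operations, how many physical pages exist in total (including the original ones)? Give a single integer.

Answer: 7

Derivation:
Op 1: fork(P0) -> P1. 4 ppages; refcounts: pp0:2 pp1:2 pp2:2 pp3:2
Op 2: write(P1, v2, 186). refcount(pp2)=2>1 -> COPY to pp4. 5 ppages; refcounts: pp0:2 pp1:2 pp2:1 pp3:2 pp4:1
Op 3: write(P1, v1, 154). refcount(pp1)=2>1 -> COPY to pp5. 6 ppages; refcounts: pp0:2 pp1:1 pp2:1 pp3:2 pp4:1 pp5:1
Op 4: read(P1, v2) -> 186. No state change.
Op 5: read(P0, v2) -> 27. No state change.
Op 6: write(P0, v0, 188). refcount(pp0)=2>1 -> COPY to pp6. 7 ppages; refcounts: pp0:1 pp1:1 pp2:1 pp3:2 pp4:1 pp5:1 pp6:1
Op 7: write(P1, v2, 168). refcount(pp4)=1 -> write in place. 7 ppages; refcounts: pp0:1 pp1:1 pp2:1 pp3:2 pp4:1 pp5:1 pp6:1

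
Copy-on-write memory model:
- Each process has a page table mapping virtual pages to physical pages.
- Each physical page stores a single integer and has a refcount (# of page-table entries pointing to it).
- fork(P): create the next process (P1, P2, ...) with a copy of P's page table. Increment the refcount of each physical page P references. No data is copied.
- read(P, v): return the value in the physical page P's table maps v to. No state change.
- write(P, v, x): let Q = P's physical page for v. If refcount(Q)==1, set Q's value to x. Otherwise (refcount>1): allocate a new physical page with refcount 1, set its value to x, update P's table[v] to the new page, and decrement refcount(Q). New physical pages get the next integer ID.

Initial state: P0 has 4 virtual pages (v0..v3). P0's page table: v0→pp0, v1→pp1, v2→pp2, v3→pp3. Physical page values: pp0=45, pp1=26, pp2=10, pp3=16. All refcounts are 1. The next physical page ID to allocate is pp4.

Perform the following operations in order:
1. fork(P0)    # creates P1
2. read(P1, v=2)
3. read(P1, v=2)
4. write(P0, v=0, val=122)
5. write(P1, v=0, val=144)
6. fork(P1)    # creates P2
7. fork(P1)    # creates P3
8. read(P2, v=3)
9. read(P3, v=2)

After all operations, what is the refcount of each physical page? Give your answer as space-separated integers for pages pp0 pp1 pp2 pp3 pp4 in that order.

Op 1: fork(P0) -> P1. 4 ppages; refcounts: pp0:2 pp1:2 pp2:2 pp3:2
Op 2: read(P1, v2) -> 10. No state change.
Op 3: read(P1, v2) -> 10. No state change.
Op 4: write(P0, v0, 122). refcount(pp0)=2>1 -> COPY to pp4. 5 ppages; refcounts: pp0:1 pp1:2 pp2:2 pp3:2 pp4:1
Op 5: write(P1, v0, 144). refcount(pp0)=1 -> write in place. 5 ppages; refcounts: pp0:1 pp1:2 pp2:2 pp3:2 pp4:1
Op 6: fork(P1) -> P2. 5 ppages; refcounts: pp0:2 pp1:3 pp2:3 pp3:3 pp4:1
Op 7: fork(P1) -> P3. 5 ppages; refcounts: pp0:3 pp1:4 pp2:4 pp3:4 pp4:1
Op 8: read(P2, v3) -> 16. No state change.
Op 9: read(P3, v2) -> 10. No state change.

Answer: 3 4 4 4 1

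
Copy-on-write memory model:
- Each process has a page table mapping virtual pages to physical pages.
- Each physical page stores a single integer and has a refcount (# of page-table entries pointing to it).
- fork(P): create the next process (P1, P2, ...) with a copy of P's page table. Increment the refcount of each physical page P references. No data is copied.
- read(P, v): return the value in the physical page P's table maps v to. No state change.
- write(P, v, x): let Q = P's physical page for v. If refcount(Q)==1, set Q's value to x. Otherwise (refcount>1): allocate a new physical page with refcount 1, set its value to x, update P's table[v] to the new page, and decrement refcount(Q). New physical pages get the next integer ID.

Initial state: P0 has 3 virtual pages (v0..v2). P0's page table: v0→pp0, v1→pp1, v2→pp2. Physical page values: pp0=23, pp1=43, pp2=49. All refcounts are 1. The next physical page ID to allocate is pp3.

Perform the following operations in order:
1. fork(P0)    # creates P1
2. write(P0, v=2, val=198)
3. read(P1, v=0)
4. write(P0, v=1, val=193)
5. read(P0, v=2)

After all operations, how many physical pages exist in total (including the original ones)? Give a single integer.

Answer: 5

Derivation:
Op 1: fork(P0) -> P1. 3 ppages; refcounts: pp0:2 pp1:2 pp2:2
Op 2: write(P0, v2, 198). refcount(pp2)=2>1 -> COPY to pp3. 4 ppages; refcounts: pp0:2 pp1:2 pp2:1 pp3:1
Op 3: read(P1, v0) -> 23. No state change.
Op 4: write(P0, v1, 193). refcount(pp1)=2>1 -> COPY to pp4. 5 ppages; refcounts: pp0:2 pp1:1 pp2:1 pp3:1 pp4:1
Op 5: read(P0, v2) -> 198. No state change.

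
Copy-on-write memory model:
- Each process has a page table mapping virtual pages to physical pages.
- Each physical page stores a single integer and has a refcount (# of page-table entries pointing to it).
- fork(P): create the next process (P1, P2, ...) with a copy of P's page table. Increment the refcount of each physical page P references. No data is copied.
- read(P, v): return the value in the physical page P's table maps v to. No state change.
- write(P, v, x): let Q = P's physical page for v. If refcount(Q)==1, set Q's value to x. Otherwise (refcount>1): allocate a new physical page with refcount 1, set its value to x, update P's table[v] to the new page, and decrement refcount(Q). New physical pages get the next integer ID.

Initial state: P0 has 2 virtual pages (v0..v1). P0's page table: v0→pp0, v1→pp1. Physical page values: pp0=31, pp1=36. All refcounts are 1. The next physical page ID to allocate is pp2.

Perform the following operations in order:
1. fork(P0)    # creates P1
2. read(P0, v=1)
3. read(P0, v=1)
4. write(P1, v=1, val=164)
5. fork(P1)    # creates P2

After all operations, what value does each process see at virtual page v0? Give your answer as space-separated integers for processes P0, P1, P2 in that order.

Answer: 31 31 31

Derivation:
Op 1: fork(P0) -> P1. 2 ppages; refcounts: pp0:2 pp1:2
Op 2: read(P0, v1) -> 36. No state change.
Op 3: read(P0, v1) -> 36. No state change.
Op 4: write(P1, v1, 164). refcount(pp1)=2>1 -> COPY to pp2. 3 ppages; refcounts: pp0:2 pp1:1 pp2:1
Op 5: fork(P1) -> P2. 3 ppages; refcounts: pp0:3 pp1:1 pp2:2
P0: v0 -> pp0 = 31
P1: v0 -> pp0 = 31
P2: v0 -> pp0 = 31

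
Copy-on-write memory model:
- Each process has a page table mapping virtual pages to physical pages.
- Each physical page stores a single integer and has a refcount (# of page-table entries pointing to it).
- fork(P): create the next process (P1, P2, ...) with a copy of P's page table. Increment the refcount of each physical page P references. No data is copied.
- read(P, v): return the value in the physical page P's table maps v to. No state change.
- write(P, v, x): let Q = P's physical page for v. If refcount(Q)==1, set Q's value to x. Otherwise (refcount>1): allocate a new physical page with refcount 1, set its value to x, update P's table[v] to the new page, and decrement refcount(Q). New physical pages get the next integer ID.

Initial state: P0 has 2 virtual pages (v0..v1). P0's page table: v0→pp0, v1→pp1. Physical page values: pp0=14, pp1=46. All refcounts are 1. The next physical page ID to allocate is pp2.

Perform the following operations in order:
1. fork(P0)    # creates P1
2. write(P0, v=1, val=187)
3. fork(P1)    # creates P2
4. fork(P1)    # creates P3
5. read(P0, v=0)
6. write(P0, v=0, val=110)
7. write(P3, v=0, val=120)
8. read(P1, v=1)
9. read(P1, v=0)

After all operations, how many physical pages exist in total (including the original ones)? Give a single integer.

Answer: 5

Derivation:
Op 1: fork(P0) -> P1. 2 ppages; refcounts: pp0:2 pp1:2
Op 2: write(P0, v1, 187). refcount(pp1)=2>1 -> COPY to pp2. 3 ppages; refcounts: pp0:2 pp1:1 pp2:1
Op 3: fork(P1) -> P2. 3 ppages; refcounts: pp0:3 pp1:2 pp2:1
Op 4: fork(P1) -> P3. 3 ppages; refcounts: pp0:4 pp1:3 pp2:1
Op 5: read(P0, v0) -> 14. No state change.
Op 6: write(P0, v0, 110). refcount(pp0)=4>1 -> COPY to pp3. 4 ppages; refcounts: pp0:3 pp1:3 pp2:1 pp3:1
Op 7: write(P3, v0, 120). refcount(pp0)=3>1 -> COPY to pp4. 5 ppages; refcounts: pp0:2 pp1:3 pp2:1 pp3:1 pp4:1
Op 8: read(P1, v1) -> 46. No state change.
Op 9: read(P1, v0) -> 14. No state change.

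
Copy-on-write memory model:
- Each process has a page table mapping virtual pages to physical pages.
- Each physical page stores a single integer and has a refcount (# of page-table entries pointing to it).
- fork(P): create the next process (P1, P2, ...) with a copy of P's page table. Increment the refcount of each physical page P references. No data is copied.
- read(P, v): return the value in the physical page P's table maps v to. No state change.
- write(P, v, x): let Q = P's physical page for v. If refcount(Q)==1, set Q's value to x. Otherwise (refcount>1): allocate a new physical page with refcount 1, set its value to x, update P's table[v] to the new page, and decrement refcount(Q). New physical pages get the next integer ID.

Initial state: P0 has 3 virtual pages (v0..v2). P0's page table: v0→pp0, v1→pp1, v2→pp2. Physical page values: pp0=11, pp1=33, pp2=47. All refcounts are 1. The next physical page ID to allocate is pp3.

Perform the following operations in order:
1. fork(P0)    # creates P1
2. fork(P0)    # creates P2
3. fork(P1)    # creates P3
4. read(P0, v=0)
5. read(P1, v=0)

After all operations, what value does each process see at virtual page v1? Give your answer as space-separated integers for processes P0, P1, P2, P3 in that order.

Answer: 33 33 33 33

Derivation:
Op 1: fork(P0) -> P1. 3 ppages; refcounts: pp0:2 pp1:2 pp2:2
Op 2: fork(P0) -> P2. 3 ppages; refcounts: pp0:3 pp1:3 pp2:3
Op 3: fork(P1) -> P3. 3 ppages; refcounts: pp0:4 pp1:4 pp2:4
Op 4: read(P0, v0) -> 11. No state change.
Op 5: read(P1, v0) -> 11. No state change.
P0: v1 -> pp1 = 33
P1: v1 -> pp1 = 33
P2: v1 -> pp1 = 33
P3: v1 -> pp1 = 33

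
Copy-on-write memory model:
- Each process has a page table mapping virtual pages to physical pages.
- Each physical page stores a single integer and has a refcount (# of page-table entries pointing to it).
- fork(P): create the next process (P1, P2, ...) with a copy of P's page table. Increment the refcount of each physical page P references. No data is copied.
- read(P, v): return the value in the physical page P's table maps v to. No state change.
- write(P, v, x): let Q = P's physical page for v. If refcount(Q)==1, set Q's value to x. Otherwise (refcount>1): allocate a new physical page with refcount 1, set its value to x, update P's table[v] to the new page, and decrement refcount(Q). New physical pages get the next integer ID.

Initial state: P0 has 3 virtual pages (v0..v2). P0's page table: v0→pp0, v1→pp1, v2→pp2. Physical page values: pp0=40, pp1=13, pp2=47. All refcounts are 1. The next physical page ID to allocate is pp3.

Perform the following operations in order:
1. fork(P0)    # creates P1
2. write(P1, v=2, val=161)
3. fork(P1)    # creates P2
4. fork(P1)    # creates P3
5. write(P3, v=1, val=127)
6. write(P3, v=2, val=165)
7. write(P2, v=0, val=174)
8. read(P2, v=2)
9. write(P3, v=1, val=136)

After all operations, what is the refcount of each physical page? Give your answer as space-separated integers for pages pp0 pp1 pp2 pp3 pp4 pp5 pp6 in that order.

Op 1: fork(P0) -> P1. 3 ppages; refcounts: pp0:2 pp1:2 pp2:2
Op 2: write(P1, v2, 161). refcount(pp2)=2>1 -> COPY to pp3. 4 ppages; refcounts: pp0:2 pp1:2 pp2:1 pp3:1
Op 3: fork(P1) -> P2. 4 ppages; refcounts: pp0:3 pp1:3 pp2:1 pp3:2
Op 4: fork(P1) -> P3. 4 ppages; refcounts: pp0:4 pp1:4 pp2:1 pp3:3
Op 5: write(P3, v1, 127). refcount(pp1)=4>1 -> COPY to pp4. 5 ppages; refcounts: pp0:4 pp1:3 pp2:1 pp3:3 pp4:1
Op 6: write(P3, v2, 165). refcount(pp3)=3>1 -> COPY to pp5. 6 ppages; refcounts: pp0:4 pp1:3 pp2:1 pp3:2 pp4:1 pp5:1
Op 7: write(P2, v0, 174). refcount(pp0)=4>1 -> COPY to pp6. 7 ppages; refcounts: pp0:3 pp1:3 pp2:1 pp3:2 pp4:1 pp5:1 pp6:1
Op 8: read(P2, v2) -> 161. No state change.
Op 9: write(P3, v1, 136). refcount(pp4)=1 -> write in place. 7 ppages; refcounts: pp0:3 pp1:3 pp2:1 pp3:2 pp4:1 pp5:1 pp6:1

Answer: 3 3 1 2 1 1 1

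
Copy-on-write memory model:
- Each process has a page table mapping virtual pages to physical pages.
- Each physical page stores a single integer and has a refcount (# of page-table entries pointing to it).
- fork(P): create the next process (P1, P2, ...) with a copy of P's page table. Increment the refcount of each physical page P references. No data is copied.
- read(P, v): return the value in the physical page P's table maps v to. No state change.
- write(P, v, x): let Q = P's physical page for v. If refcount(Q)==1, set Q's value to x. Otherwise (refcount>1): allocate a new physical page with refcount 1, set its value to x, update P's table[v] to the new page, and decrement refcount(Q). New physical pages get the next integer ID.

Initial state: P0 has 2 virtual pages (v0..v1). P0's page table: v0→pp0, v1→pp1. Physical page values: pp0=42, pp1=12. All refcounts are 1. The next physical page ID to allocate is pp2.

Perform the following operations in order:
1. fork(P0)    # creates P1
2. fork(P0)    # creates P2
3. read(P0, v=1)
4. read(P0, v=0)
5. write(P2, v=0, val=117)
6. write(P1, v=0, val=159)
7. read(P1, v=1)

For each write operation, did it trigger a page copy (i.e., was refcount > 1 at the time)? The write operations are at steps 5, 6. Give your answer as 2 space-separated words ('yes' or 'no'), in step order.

Op 1: fork(P0) -> P1. 2 ppages; refcounts: pp0:2 pp1:2
Op 2: fork(P0) -> P2. 2 ppages; refcounts: pp0:3 pp1:3
Op 3: read(P0, v1) -> 12. No state change.
Op 4: read(P0, v0) -> 42. No state change.
Op 5: write(P2, v0, 117). refcount(pp0)=3>1 -> COPY to pp2. 3 ppages; refcounts: pp0:2 pp1:3 pp2:1
Op 6: write(P1, v0, 159). refcount(pp0)=2>1 -> COPY to pp3. 4 ppages; refcounts: pp0:1 pp1:3 pp2:1 pp3:1
Op 7: read(P1, v1) -> 12. No state change.

yes yes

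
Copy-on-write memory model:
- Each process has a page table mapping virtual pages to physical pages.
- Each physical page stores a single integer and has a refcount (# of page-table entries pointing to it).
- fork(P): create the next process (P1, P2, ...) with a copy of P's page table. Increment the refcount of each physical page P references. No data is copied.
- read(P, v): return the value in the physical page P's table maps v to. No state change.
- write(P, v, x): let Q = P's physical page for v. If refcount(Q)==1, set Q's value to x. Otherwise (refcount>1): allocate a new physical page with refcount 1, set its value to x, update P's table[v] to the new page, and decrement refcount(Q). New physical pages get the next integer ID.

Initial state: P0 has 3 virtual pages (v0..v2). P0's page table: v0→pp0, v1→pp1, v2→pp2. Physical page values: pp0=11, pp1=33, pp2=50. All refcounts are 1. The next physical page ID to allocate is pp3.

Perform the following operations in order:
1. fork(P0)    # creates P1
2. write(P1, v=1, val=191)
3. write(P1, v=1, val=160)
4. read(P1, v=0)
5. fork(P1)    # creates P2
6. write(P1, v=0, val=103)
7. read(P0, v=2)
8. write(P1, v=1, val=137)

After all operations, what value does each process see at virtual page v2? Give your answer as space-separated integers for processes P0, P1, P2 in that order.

Answer: 50 50 50

Derivation:
Op 1: fork(P0) -> P1. 3 ppages; refcounts: pp0:2 pp1:2 pp2:2
Op 2: write(P1, v1, 191). refcount(pp1)=2>1 -> COPY to pp3. 4 ppages; refcounts: pp0:2 pp1:1 pp2:2 pp3:1
Op 3: write(P1, v1, 160). refcount(pp3)=1 -> write in place. 4 ppages; refcounts: pp0:2 pp1:1 pp2:2 pp3:1
Op 4: read(P1, v0) -> 11. No state change.
Op 5: fork(P1) -> P2. 4 ppages; refcounts: pp0:3 pp1:1 pp2:3 pp3:2
Op 6: write(P1, v0, 103). refcount(pp0)=3>1 -> COPY to pp4. 5 ppages; refcounts: pp0:2 pp1:1 pp2:3 pp3:2 pp4:1
Op 7: read(P0, v2) -> 50. No state change.
Op 8: write(P1, v1, 137). refcount(pp3)=2>1 -> COPY to pp5. 6 ppages; refcounts: pp0:2 pp1:1 pp2:3 pp3:1 pp4:1 pp5:1
P0: v2 -> pp2 = 50
P1: v2 -> pp2 = 50
P2: v2 -> pp2 = 50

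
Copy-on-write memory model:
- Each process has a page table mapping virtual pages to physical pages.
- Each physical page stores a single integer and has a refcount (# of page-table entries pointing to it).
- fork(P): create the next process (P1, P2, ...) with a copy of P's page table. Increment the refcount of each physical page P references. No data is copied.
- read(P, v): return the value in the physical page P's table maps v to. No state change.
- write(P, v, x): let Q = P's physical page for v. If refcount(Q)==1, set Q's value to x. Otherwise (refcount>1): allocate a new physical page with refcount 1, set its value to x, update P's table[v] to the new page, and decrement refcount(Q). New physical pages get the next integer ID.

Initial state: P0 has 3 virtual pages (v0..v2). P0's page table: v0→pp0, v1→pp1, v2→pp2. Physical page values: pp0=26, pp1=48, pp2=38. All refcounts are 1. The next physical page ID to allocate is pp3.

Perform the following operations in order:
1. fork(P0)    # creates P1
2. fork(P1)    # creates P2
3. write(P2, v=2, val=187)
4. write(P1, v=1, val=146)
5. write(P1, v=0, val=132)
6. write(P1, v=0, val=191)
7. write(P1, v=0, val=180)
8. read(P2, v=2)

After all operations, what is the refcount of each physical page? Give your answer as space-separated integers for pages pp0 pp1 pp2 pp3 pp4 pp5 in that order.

Op 1: fork(P0) -> P1. 3 ppages; refcounts: pp0:2 pp1:2 pp2:2
Op 2: fork(P1) -> P2. 3 ppages; refcounts: pp0:3 pp1:3 pp2:3
Op 3: write(P2, v2, 187). refcount(pp2)=3>1 -> COPY to pp3. 4 ppages; refcounts: pp0:3 pp1:3 pp2:2 pp3:1
Op 4: write(P1, v1, 146). refcount(pp1)=3>1 -> COPY to pp4. 5 ppages; refcounts: pp0:3 pp1:2 pp2:2 pp3:1 pp4:1
Op 5: write(P1, v0, 132). refcount(pp0)=3>1 -> COPY to pp5. 6 ppages; refcounts: pp0:2 pp1:2 pp2:2 pp3:1 pp4:1 pp5:1
Op 6: write(P1, v0, 191). refcount(pp5)=1 -> write in place. 6 ppages; refcounts: pp0:2 pp1:2 pp2:2 pp3:1 pp4:1 pp5:1
Op 7: write(P1, v0, 180). refcount(pp5)=1 -> write in place. 6 ppages; refcounts: pp0:2 pp1:2 pp2:2 pp3:1 pp4:1 pp5:1
Op 8: read(P2, v2) -> 187. No state change.

Answer: 2 2 2 1 1 1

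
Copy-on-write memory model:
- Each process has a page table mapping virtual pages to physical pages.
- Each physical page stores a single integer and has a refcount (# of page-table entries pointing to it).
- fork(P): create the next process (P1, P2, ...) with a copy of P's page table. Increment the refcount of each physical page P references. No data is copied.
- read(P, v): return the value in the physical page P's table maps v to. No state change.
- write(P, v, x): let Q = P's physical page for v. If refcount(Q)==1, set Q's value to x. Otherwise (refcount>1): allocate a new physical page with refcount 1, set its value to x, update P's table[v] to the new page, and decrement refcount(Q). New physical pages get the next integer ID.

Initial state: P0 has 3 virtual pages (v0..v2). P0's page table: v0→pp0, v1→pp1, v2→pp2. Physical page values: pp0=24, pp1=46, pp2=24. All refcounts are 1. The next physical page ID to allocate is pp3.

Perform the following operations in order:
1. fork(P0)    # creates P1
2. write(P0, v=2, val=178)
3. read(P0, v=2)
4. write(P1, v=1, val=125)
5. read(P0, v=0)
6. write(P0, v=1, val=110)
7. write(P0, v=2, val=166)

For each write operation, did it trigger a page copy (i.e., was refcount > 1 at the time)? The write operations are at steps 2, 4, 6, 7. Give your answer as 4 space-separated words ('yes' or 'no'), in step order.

Op 1: fork(P0) -> P1. 3 ppages; refcounts: pp0:2 pp1:2 pp2:2
Op 2: write(P0, v2, 178). refcount(pp2)=2>1 -> COPY to pp3. 4 ppages; refcounts: pp0:2 pp1:2 pp2:1 pp3:1
Op 3: read(P0, v2) -> 178. No state change.
Op 4: write(P1, v1, 125). refcount(pp1)=2>1 -> COPY to pp4. 5 ppages; refcounts: pp0:2 pp1:1 pp2:1 pp3:1 pp4:1
Op 5: read(P0, v0) -> 24. No state change.
Op 6: write(P0, v1, 110). refcount(pp1)=1 -> write in place. 5 ppages; refcounts: pp0:2 pp1:1 pp2:1 pp3:1 pp4:1
Op 7: write(P0, v2, 166). refcount(pp3)=1 -> write in place. 5 ppages; refcounts: pp0:2 pp1:1 pp2:1 pp3:1 pp4:1

yes yes no no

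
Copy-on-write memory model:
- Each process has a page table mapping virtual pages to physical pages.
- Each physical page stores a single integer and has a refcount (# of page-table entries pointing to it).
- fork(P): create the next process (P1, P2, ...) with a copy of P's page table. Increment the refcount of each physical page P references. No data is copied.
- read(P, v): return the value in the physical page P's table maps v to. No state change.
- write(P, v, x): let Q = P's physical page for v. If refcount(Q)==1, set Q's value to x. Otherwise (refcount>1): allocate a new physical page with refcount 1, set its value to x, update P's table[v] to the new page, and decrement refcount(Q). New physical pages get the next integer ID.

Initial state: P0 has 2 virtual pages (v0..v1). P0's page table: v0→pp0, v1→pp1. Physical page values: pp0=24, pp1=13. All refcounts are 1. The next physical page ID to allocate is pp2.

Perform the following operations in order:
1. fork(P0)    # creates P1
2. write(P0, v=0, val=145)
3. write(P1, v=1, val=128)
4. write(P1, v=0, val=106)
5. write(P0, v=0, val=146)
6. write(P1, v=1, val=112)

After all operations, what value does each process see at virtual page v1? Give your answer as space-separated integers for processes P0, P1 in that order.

Op 1: fork(P0) -> P1. 2 ppages; refcounts: pp0:2 pp1:2
Op 2: write(P0, v0, 145). refcount(pp0)=2>1 -> COPY to pp2. 3 ppages; refcounts: pp0:1 pp1:2 pp2:1
Op 3: write(P1, v1, 128). refcount(pp1)=2>1 -> COPY to pp3. 4 ppages; refcounts: pp0:1 pp1:1 pp2:1 pp3:1
Op 4: write(P1, v0, 106). refcount(pp0)=1 -> write in place. 4 ppages; refcounts: pp0:1 pp1:1 pp2:1 pp3:1
Op 5: write(P0, v0, 146). refcount(pp2)=1 -> write in place. 4 ppages; refcounts: pp0:1 pp1:1 pp2:1 pp3:1
Op 6: write(P1, v1, 112). refcount(pp3)=1 -> write in place. 4 ppages; refcounts: pp0:1 pp1:1 pp2:1 pp3:1
P0: v1 -> pp1 = 13
P1: v1 -> pp3 = 112

Answer: 13 112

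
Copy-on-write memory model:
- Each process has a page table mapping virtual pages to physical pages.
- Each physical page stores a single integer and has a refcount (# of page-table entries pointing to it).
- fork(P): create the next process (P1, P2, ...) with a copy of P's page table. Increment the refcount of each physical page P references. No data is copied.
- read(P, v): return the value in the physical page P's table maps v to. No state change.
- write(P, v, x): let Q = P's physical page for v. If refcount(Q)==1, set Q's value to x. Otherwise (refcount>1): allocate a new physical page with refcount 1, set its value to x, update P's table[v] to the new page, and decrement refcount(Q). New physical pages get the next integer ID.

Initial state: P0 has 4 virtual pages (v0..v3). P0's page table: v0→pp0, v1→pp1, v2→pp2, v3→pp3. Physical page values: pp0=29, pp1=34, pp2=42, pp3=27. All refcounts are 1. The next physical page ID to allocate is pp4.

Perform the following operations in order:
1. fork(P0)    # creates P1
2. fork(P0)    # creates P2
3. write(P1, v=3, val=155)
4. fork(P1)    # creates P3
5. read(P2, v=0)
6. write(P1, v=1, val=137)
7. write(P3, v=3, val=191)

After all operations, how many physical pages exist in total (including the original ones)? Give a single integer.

Answer: 7

Derivation:
Op 1: fork(P0) -> P1. 4 ppages; refcounts: pp0:2 pp1:2 pp2:2 pp3:2
Op 2: fork(P0) -> P2. 4 ppages; refcounts: pp0:3 pp1:3 pp2:3 pp3:3
Op 3: write(P1, v3, 155). refcount(pp3)=3>1 -> COPY to pp4. 5 ppages; refcounts: pp0:3 pp1:3 pp2:3 pp3:2 pp4:1
Op 4: fork(P1) -> P3. 5 ppages; refcounts: pp0:4 pp1:4 pp2:4 pp3:2 pp4:2
Op 5: read(P2, v0) -> 29. No state change.
Op 6: write(P1, v1, 137). refcount(pp1)=4>1 -> COPY to pp5. 6 ppages; refcounts: pp0:4 pp1:3 pp2:4 pp3:2 pp4:2 pp5:1
Op 7: write(P3, v3, 191). refcount(pp4)=2>1 -> COPY to pp6. 7 ppages; refcounts: pp0:4 pp1:3 pp2:4 pp3:2 pp4:1 pp5:1 pp6:1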